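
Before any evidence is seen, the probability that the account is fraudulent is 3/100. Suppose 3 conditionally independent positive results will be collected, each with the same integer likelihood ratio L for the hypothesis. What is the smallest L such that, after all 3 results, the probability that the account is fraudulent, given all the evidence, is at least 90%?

7

Prior odds = 0.03/0.97 = 3/97.
Target odds = 0.9/0.1 = 9.
Need L³ ≥ 9 ÷ (3/97) = 291.
6³ = 216 < 291 ≤ 343 = 7³, so L = 7.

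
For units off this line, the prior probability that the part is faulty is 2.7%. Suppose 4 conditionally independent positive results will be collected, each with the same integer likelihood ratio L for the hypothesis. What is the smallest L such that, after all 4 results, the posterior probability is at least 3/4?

Prior odds = 0.027/0.973 = 27/973.
Target odds = 0.75/0.25 = 3.
Need L⁴ ≥ 3 ÷ (27/973) = 973/9.
3⁴ = 81 < 973/9 ≤ 256 = 4⁴, so L = 4.

4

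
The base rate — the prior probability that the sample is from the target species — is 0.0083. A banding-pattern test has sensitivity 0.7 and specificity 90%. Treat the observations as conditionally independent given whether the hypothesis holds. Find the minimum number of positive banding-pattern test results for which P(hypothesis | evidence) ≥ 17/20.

Prior odds: 0.0083 ÷ 0.9917 = 83/9917.
False-positive rate = 1 − 0.9 = 0.1; likelihood ratio of a positive = 0.7/0.1 = 7.
Target posterior odds = 0.85/0.15 = 17/3.
Require 7ⁿ ≥ 17/3 ÷ (83/9917) = 168589/249.
7³ = 343 falls short of 168589/249 but 7⁴ = 2401 reaches it, so n = 4.

4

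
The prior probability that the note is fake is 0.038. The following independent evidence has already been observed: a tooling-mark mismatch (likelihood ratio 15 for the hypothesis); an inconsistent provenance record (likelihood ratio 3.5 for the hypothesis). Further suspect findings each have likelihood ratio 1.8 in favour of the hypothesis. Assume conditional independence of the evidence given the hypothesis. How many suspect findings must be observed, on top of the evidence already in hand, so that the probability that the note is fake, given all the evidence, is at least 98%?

Prior odds = 0.038/0.962 = 19/481.
Combined Bayes factor of the evidence already in hand = 15 × 3.5 = 52.5.
Odds after that evidence = (19/481) × 52.5 = 1995/962.
Target odds = 0.98/0.02 = 49.
Need 1.8ⁿ ≥ 49 ÷ (1995/962) = 6734/285.
1.8⁵ = 18.89568 falls short of 6734/285 but 1.8⁶ = 531441/15625 reaches it, so n = 6.

6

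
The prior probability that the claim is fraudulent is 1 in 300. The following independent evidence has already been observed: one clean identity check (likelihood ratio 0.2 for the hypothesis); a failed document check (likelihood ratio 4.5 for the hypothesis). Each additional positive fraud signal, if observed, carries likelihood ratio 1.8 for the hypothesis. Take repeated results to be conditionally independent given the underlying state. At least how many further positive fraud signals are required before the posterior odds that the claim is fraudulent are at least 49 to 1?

Prior odds = (1/300)/(299/300) = 1/299.
Combined Bayes factor of the evidence already in hand = 0.2 × 4.5 = 0.9.
Odds after that evidence = (1/299) × 0.9 = 9/2990.
Target odds = 49.
Need 1.8ⁿ ≥ 49 ÷ (9/2990) = 146510/9.
1.8¹⁶ ≈12144 falls short of 146510/9 but 1.8¹⁷ ≈21859.1 reaches it, so n = 17.

17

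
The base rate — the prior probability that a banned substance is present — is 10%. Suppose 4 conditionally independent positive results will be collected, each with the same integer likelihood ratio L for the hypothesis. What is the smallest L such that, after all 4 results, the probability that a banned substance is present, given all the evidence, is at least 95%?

Prior odds = 0.1/0.9 = 1/9.
Target odds = 0.95/0.05 = 19.
Need L⁴ ≥ 19 ÷ (1/9) = 171.
3⁴ = 81 < 171 ≤ 256 = 4⁴, so L = 4.

4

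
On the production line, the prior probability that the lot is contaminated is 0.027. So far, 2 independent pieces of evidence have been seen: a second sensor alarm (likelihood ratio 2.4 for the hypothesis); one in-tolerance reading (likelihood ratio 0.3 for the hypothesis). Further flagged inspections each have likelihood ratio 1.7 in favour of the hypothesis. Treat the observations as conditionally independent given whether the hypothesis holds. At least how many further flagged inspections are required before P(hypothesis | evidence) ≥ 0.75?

Prior odds = 0.027/0.973 = 27/973.
Combined Bayes factor of the evidence already in hand = 2.4 × 0.3 = 0.72.
Odds after that evidence = (27/973) × 0.72 = 486/24325.
Target odds = 0.75/0.25 = 3.
Need 1.7ⁿ ≥ 3 ÷ (486/24325) = 24325/162.
1.7⁹ ≈118.588 falls short of 24325/162 but 1.7¹⁰ ≈201.599 reaches it, so n = 10.

10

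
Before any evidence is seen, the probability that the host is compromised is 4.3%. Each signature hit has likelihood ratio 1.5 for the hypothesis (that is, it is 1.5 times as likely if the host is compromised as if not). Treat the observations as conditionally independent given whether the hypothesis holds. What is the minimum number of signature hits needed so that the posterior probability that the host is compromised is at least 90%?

14

Prior odds: 0.043 ÷ 0.957 = 43/957.
Likelihood ratio per signature hit = 1.5.
Target posterior odds = 0.9/0.1 = 9.
Require 1.5ⁿ ≥ 9 ÷ (43/957) = 8613/43.
1.5¹³ = 1594323/8192 falls short of 8613/43 but 1.5¹⁴ = 4782969/16384 reaches it, so n = 14.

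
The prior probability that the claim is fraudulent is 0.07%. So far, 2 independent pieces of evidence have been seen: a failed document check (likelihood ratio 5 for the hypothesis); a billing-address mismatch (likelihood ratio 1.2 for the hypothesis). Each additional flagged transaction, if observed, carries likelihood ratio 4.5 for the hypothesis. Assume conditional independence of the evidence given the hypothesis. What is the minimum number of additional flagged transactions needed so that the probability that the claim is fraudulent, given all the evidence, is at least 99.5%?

8

Prior odds = 0.0007/0.9993 = 7/9993.
Combined Bayes factor of the evidence already in hand = 5 × 1.2 = 6.
Odds after that evidence = (7/9993) × 6 = 14/3331.
Target odds = 0.995/0.005 = 199.
Need 4.5ⁿ ≥ 199 ÷ (14/3331) = 662869/14.
4.5⁷ = 4782969/128 falls short of 662869/14 but 4.5⁸ = 43046721/256 reaches it, so n = 8.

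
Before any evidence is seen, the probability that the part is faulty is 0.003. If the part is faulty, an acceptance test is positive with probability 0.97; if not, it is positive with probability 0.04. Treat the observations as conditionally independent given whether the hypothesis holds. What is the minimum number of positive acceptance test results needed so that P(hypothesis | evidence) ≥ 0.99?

Prior odds: 0.003 ÷ 0.997 = 3/997.
Likelihood ratio of a positive = 0.97/0.04 = 24.25.
Target odds: 0.99 ÷ 0.01 = 99.
Require 24.25ⁿ ≥ 99 ÷ (3/997) = 32901.
24.25³ = 912673/64 falls short of 32901 but 24.25⁴ = 88529281/256 reaches it, so n = 4.

4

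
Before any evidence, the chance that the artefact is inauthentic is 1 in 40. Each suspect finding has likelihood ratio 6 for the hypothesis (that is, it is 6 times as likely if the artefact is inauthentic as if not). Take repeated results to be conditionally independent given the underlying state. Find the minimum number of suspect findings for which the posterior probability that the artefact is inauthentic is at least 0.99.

Prior odds: 0.025 ÷ 0.975 = 1/39.
Likelihood ratio per suspect finding = 6.
Target odds: 0.99 ÷ 0.01 = 99.
Require 6ⁿ ≥ 99 ÷ (1/39) = 3861.
6⁴ = 1296 falls short of 3861 but 6⁵ = 7776 reaches it, so n = 5.

5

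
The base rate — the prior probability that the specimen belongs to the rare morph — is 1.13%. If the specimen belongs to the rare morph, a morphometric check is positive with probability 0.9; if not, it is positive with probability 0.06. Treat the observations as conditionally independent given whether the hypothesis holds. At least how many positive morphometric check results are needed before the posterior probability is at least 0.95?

3

Prior odds = 0.0113/0.9887 = 113/9887.
Likelihood ratio of a positive = 0.9/0.06 = 15.
Target posterior odds = 0.95/0.05 = 19.
Need (113/9887) × 15ⁿ ≥ 19, i.e. 15ⁿ ≥ 187853/113.
15² = 225 falls short of 187853/113 but 15³ = 3375 reaches it, so n = 3.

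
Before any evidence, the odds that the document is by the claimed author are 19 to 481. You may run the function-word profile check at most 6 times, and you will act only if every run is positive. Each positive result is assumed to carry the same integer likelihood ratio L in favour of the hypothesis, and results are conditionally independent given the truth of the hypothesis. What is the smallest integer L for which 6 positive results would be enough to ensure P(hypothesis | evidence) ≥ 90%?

Prior odds = 19/481.
Target odds = 0.9/0.1 = 9.
Need L⁶ ≥ 9 ÷ (19/481) = 4329/19.
2⁶ = 64 < 4329/19 ≤ 729 = 3⁶, so L = 3.

3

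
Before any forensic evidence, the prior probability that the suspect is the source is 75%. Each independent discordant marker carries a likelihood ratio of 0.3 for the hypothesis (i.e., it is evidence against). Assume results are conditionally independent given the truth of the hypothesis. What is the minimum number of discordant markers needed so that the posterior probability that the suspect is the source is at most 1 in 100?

5

Prior odds = 0.75/0.25 = 3.
Likelihood ratio per discordant marker = 0.3.
Target odds: 0.01 ÷ 0.99 = 1/99.
Require 0.3ⁿ ≤ 1/99 ÷ 3 = 1/297.
0.3⁴ = 0.0081 is still above 1/297 but 0.3⁵ = 243/100000 is at or below it, so n = 5.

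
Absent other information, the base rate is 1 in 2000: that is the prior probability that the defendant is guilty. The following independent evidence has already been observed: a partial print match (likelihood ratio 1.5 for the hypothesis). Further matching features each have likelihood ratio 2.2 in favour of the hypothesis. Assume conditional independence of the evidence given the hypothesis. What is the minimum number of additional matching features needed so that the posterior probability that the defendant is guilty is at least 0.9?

12

Prior odds = 0.0005/0.9995 = 1/1999.
Bayes factor of the evidence already in hand = 1.5.
Odds after that evidence = (1/1999) × 1.5 = 3/3998.
Target odds = 0.9/0.1 = 9.
Need 2.2ⁿ ≥ 9 ÷ (3/3998) = 11994.
2.2¹¹ ≈5843.18 falls short of 11994 but 2.2¹² ≈12855 reaches it, so n = 12.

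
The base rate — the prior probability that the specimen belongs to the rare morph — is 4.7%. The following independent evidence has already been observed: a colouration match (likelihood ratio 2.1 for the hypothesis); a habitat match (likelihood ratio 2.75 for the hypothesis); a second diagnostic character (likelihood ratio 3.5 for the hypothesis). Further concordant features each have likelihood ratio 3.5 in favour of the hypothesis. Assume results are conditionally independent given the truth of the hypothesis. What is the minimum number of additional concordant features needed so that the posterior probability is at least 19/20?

Prior odds = 0.047/0.953 = 47/953.
Combined Bayes factor of the evidence already in hand = 2.1 × 2.75 × 3.5 = 20.2125.
Odds after that evidence = (47/953) × 20.2125 = 75999/76240.
Target odds = 0.95/0.05 = 19.
Need 3.5ⁿ ≥ 19 ÷ (75999/76240) = 1448560/75999.
3.5² = 12.25 falls short of 1448560/75999 but 3.5³ = 42.875 reaches it, so n = 3.

3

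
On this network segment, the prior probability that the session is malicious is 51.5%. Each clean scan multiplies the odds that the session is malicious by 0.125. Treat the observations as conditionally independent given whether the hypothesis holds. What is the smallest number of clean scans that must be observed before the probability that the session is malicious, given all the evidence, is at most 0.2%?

4

Prior odds = 0.515/0.485 = 103/97.
Likelihood ratio per clean scan = 0.125.
Target posterior odds = 0.002/0.998 = 1/499.
Need (103/97) × 0.125ⁿ ≤ 1/499, i.e. 0.125ⁿ ≤ 97/51397.
0.125³ = 0.001953125 is still above 97/51397 but 0.125⁴ = 1/4096 is at or below it, so n = 4.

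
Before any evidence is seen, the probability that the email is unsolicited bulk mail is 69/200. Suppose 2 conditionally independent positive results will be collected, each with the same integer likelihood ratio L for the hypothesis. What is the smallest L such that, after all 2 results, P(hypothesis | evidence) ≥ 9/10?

Prior odds = 0.345/0.655 = 69/131.
Target odds = 0.9/0.1 = 9.
Need L² ≥ 9 ÷ (69/131) = 393/23.
4² = 16 < 393/23 ≤ 25 = 5², so L = 5.

5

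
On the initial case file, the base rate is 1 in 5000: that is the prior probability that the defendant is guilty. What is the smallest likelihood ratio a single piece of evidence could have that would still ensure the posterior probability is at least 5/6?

24995

Prior odds = 0.0002/0.9998 = 1/4999.
Target odds = (5/6)/(1/6) = 5.
Required Bayes factor = 5 ÷ (1/4999) = 24995.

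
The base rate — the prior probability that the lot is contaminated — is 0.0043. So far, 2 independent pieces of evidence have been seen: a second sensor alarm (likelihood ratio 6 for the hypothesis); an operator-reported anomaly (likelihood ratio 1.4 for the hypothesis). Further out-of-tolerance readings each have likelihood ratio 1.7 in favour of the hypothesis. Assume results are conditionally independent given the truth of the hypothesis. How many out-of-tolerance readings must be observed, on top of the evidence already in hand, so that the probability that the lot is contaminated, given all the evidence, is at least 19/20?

12

Prior odds = 0.0043/0.9957 = 43/9957.
Combined Bayes factor of the evidence already in hand = 6 × 1.4 = 8.4.
Odds after that evidence = (43/9957) × 8.4 = 602/16595.
Target odds = 0.95/0.05 = 19.
Need 1.7ⁿ ≥ 19 ÷ (602/16595) = 315305/602.
1.7¹¹ ≈342.719 falls short of 315305/602 but 1.7¹² ≈582.622 reaches it, so n = 12.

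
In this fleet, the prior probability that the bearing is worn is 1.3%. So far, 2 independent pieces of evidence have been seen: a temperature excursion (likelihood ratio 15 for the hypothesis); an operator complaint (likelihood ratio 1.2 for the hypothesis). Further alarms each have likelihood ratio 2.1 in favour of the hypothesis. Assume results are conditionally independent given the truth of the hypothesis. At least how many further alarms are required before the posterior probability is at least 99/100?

Prior odds = 0.013/0.987 = 13/987.
Combined Bayes factor of the evidence already in hand = 15 × 1.2 = 18.
Odds after that evidence = (13/987) × 18 = 78/329.
Target odds = 0.99/0.01 = 99.
Need 2.1ⁿ ≥ 99 ÷ (78/329) = 10857/26.
2.1⁸ ≈378.229 falls short of 10857/26 but 2.1⁹ ≈794.28 reaches it, so n = 9.

9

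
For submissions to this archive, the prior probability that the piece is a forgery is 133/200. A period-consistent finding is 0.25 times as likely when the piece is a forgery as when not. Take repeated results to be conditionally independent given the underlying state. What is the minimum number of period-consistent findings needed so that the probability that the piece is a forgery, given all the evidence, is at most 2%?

4

Prior odds = 0.665/0.335 = 133/67.
Likelihood ratio per period-consistent finding = 0.25.
Target posterior odds = 0.02/0.98 = 1/49.
Require 0.25ⁿ ≤ 1/49 ÷ (133/67) = 67/6517.
0.25³ = 0.015625 is still above 67/6517 but 0.25⁴ = 0.00390625 is at or below it, so n = 4.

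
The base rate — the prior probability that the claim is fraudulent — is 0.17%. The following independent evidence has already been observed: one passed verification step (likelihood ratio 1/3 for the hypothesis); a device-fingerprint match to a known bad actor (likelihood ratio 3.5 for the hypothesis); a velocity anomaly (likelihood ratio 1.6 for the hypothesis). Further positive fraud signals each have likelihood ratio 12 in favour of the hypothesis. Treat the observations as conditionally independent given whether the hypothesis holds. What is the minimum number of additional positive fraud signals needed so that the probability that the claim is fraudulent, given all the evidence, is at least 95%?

Prior odds = 0.0017/0.9983 = 17/9983.
Combined Bayes factor of the evidence already in hand = (1/3) × 3.5 × 1.6 = 28/15.
Odds after that evidence = (17/9983) × 28/15 = 476/149745.
Target odds = 0.95/0.05 = 19.
Need 12ⁿ ≥ 19 ÷ (476/149745) = 2845155/476.
12³ = 1728 falls short of 2845155/476 but 12⁴ = 20736 reaches it, so n = 4.

4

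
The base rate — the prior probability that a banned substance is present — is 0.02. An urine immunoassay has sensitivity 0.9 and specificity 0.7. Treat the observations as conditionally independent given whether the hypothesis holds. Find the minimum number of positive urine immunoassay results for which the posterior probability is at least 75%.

Prior odds: 0.02 ÷ 0.98 = 1/49.
False-positive rate = 1 − 0.7 = 0.3; likelihood ratio of a positive = 0.9/0.3 = 3.
Target posterior odds = 0.75/0.25 = 3.
Need (1/49) × 3ⁿ ≥ 3, i.e. 3ⁿ ≥ 147.
3⁴ = 81 falls short of 147 but 3⁵ = 243 reaches it, so n = 5.

5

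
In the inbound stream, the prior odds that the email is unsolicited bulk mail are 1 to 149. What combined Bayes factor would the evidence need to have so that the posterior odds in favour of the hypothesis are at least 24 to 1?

3576

Prior odds = 1/149.
Target odds = 24.
Required Bayes factor = 24 ÷ (1/149) = 3576.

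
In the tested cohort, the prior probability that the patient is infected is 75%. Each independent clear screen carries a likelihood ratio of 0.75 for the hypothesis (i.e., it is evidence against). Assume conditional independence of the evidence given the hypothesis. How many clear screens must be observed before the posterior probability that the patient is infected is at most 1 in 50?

Prior odds: 0.75 ÷ 0.25 = 3.
Likelihood ratio per clear screen = 0.75.
Target odds: 0.02 ÷ 0.98 = 1/49.
Need 3 × 0.75ⁿ ≤ 1/49, i.e. 0.75ⁿ ≤ 1/147.
0.75¹⁷ ≈0.00751695 is still above 1/147 but 0.75¹⁸ ≈0.00563771 is at or below it, so n = 18.

18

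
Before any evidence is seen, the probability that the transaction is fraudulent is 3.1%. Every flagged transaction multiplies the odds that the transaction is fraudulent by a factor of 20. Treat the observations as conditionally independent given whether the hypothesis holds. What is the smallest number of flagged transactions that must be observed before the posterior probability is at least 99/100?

3

Prior odds: 0.031 ÷ 0.969 = 31/969.
Likelihood ratio per flagged transaction = 20.
Target odds: 0.99 ÷ 0.01 = 99.
Need (31/969) × 20ⁿ ≥ 99, i.e. 20ⁿ ≥ 95931/31.
20² = 400 falls short of 95931/31 but 20³ = 8000 reaches it, so n = 3.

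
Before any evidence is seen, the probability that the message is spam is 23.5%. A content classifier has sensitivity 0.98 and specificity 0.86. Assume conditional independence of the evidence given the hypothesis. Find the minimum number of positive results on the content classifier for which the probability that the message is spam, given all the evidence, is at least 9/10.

Prior odds: 0.235 ÷ 0.765 = 47/153.
False-positive rate = 1 − 0.86 = 0.14; likelihood ratio of a positive = 0.98/0.14 = 7.
Target odds: 0.9 ÷ 0.1 = 9.
Require 7ⁿ ≥ 9 ÷ (47/153) = 1377/47.
7¹ = 7 falls short of 1377/47 but 7² = 49 reaches it, so n = 2.

2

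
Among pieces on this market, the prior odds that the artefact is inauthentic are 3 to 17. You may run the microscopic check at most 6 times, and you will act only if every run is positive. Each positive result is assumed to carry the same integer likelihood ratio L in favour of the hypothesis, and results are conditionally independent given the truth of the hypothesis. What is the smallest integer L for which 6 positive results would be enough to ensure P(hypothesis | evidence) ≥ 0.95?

3

Prior odds = 3/17.
Target odds = 0.95/0.05 = 19.
Need L⁶ ≥ 19 ÷ (3/17) = 323/3.
2⁶ = 64 < 323/3 ≤ 729 = 3⁶, so L = 3.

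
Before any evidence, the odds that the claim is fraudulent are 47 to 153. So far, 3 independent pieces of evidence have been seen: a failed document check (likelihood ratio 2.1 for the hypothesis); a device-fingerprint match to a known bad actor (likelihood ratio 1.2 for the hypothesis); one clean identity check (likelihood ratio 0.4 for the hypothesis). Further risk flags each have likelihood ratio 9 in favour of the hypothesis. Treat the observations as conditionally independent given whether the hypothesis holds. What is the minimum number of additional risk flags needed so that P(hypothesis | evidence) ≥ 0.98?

3

Prior odds = 47/153.
Combined Bayes factor of the evidence already in hand = 2.1 × 1.2 × 0.4 = 1.008.
Odds after that evidence = (47/153) × 1.008 = 658/2125.
Target odds = 0.98/0.02 = 49.
Need 9ⁿ ≥ 49 ÷ (658/2125) = 14875/94.
9² = 81 falls short of 14875/94 but 9³ = 729 reaches it, so n = 3.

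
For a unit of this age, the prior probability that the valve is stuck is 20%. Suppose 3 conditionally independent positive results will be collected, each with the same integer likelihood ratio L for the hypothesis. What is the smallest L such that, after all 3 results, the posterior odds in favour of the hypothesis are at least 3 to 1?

3

Prior odds = 0.2/0.8 = 0.25.
Target odds = 3.
Need L³ ≥ 3 ÷ 0.25 = 12.
2³ = 8 < 12 ≤ 27 = 3³, so L = 3.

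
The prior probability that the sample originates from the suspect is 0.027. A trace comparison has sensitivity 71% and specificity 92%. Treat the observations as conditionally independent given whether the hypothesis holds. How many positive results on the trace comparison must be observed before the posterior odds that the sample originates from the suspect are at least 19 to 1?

Prior odds = 0.027/0.973 = 27/973.
False-positive rate = 1 − 0.92 = 0.08; likelihood ratio of a positive = 0.71/0.08 = 8.875.
Target odds = 19.
Require 8.875ⁿ ≥ 19 ÷ (27/973) = 18487/27.
8.875² = 78.765625 falls short of 18487/27 but 8.875³ = 357911/512 reaches it, so n = 3.

3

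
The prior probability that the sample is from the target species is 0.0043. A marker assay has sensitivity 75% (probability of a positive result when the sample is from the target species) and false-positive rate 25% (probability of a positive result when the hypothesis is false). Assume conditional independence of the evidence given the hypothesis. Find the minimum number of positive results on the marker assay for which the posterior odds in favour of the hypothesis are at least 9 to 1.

7

Prior odds: 0.0043 ÷ 0.9957 = 43/9957.
Likelihood ratio of a positive result = 0.75/0.25 = 3.
Target odds = 9.
Require 3ⁿ ≥ 9 ÷ (43/9957) = 89613/43.
3⁶ = 729 falls short of 89613/43 but 3⁷ = 2187 reaches it, so n = 7.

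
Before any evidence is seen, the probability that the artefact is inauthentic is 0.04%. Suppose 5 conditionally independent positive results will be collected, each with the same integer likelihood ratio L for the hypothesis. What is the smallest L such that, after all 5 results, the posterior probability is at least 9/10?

Prior odds = 0.0004/0.9996 = 1/2499.
Target odds = 0.9/0.1 = 9.
Need L⁵ ≥ 9 ÷ (1/2499) = 22491.
7⁵ = 16807 < 22491 ≤ 32768 = 8⁵, so L = 8.

8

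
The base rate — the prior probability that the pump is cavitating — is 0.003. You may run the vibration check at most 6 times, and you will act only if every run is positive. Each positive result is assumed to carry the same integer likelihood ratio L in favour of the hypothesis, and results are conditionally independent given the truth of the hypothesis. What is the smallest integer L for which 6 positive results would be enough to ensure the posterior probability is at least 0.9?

Prior odds = 0.003/0.997 = 3/997.
Target odds = 0.9/0.1 = 9.
Need L⁶ ≥ 9 ÷ (3/997) = 2991.
3⁶ = 729 < 2991 ≤ 4096 = 4⁶, so L = 4.

4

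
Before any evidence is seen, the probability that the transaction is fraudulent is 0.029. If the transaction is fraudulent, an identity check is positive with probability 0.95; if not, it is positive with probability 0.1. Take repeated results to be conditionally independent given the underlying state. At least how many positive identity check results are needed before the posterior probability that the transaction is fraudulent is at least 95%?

3

Prior odds = 0.029/0.971 = 29/971.
Likelihood ratio of a positive = 0.95/0.1 = 9.5.
Target odds: 0.95 ÷ 0.05 = 19.
Require 9.5ⁿ ≥ 19 ÷ (29/971) = 18449/29.
9.5² = 90.25 falls short of 18449/29 but 9.5³ = 857.375 reaches it, so n = 3.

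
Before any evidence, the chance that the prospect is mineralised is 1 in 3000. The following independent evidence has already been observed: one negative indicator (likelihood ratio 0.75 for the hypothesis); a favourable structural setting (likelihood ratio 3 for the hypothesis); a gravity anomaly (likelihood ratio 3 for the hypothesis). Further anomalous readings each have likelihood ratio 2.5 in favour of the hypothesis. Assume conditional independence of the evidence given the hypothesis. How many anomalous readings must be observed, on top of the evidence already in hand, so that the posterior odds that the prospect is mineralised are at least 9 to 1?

10

Prior odds = (1/3000)/(2999/3000) = 1/2999.
Combined Bayes factor of the evidence already in hand = 0.75 × 3 × 3 = 6.75.
Odds after that evidence = (1/2999) × 6.75 = 27/11996.
Target odds = 9.
Need 2.5ⁿ ≥ 9 ÷ (27/11996) = 11996/3.
2.5⁹ = 1953125/512 falls short of 11996/3 but 2.5¹⁰ = 9765625/1024 reaches it, so n = 10.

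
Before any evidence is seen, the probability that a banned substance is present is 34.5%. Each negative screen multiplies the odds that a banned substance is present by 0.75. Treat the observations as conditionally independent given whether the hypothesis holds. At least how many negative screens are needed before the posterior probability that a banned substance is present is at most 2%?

12

Prior odds = 0.345/0.655 = 69/131.
Likelihood ratio per negative screen = 0.75.
Target odds: 0.02 ÷ 0.98 = 1/49.
Need (69/131) × 0.75ⁿ ≤ 1/49, i.e. 0.75ⁿ ≤ 131/3381.
0.75¹¹ = 177147/4194304 is still above 131/3381 but 0.75¹² = 531441/16777216 is at or below it, so n = 12.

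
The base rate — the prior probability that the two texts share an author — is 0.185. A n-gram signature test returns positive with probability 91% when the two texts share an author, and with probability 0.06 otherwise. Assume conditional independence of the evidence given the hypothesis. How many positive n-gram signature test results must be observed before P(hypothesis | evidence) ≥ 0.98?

Prior odds: 0.185 ÷ 0.815 = 37/163.
Likelihood ratio of a positive result = 0.91/0.06 = 91/6.
Target odds: 0.98 ÷ 0.02 = 49.
Need (37/163) × (91/6)ⁿ ≥ 49, i.e. (91/6)ⁿ ≥ 7987/37.
(91/6)¹ = 91/6 falls short of 7987/37 but (91/6)² = 8281/36 reaches it, so n = 2.

2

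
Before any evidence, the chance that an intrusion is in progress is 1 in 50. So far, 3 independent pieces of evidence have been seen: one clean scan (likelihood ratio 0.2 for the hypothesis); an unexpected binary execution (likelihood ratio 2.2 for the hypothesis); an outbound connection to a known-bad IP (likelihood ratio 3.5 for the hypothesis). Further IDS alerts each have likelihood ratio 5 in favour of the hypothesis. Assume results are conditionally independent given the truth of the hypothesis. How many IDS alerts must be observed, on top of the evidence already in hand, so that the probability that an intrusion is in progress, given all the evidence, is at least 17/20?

4

Prior odds = 0.02/0.98 = 1/49.
Combined Bayes factor of the evidence already in hand = 0.2 × 2.2 × 3.5 = 1.54.
Odds after that evidence = (1/49) × 1.54 = 11/350.
Target odds = 0.85/0.15 = 17/3.
Need 5ⁿ ≥ 17/3 ÷ (11/350) = 5950/33.
5³ = 125 falls short of 5950/33 but 5⁴ = 625 reaches it, so n = 4.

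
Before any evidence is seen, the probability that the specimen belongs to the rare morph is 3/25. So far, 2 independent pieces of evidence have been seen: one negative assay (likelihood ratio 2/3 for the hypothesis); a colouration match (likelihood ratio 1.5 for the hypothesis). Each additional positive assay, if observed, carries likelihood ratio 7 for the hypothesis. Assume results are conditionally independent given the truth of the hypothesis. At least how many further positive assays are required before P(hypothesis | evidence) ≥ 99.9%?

5

Prior odds = 0.12/0.88 = 3/22.
Combined Bayes factor of the evidence already in hand = (2/3) × 1.5 = 1.
Odds after that evidence = (3/22) × 1 = 3/22.
Target odds = 0.999/0.001 = 999.
Need 7ⁿ ≥ 999 ÷ (3/22) = 7326.
7⁴ = 2401 falls short of 7326 but 7⁵ = 16807 reaches it, so n = 5.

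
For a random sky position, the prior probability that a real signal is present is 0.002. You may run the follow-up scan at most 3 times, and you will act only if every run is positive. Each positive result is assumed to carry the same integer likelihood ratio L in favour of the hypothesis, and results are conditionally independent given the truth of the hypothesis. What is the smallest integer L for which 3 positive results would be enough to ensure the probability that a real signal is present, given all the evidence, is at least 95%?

22

Prior odds = 0.002/0.998 = 1/499.
Target odds = 0.95/0.05 = 19.
Need L³ ≥ 19 ÷ (1/499) = 9481.
21³ = 9261 < 9481 ≤ 10648 = 22³, so L = 22.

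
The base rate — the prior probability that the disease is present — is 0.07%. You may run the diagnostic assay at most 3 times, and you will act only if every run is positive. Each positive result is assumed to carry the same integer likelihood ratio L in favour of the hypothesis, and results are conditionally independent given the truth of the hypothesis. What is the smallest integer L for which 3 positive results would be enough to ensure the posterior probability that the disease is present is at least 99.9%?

Prior odds = 0.0007/0.9993 = 7/9993.
Target odds = 0.999/0.001 = 999.
Need L³ ≥ 999 ÷ (7/9993) = 9983007/7.
112³ = 1404928 < 9983007/7 ≤ 1442897 = 113³, so L = 113.

113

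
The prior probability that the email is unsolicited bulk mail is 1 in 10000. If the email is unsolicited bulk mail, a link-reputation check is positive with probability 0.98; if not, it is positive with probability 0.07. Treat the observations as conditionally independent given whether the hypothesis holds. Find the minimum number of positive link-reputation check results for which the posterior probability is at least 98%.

Prior odds: 0.0001 ÷ 0.9999 = 1/9999.
Likelihood ratio of a positive = 0.98/0.07 = 14.
Target posterior odds = 0.98/0.02 = 49.
Need (1/9999) × 14ⁿ ≥ 49, i.e. 14ⁿ ≥ 489951.
14⁴ = 38416 falls short of 489951 but 14⁵ = 537824 reaches it, so n = 5.

5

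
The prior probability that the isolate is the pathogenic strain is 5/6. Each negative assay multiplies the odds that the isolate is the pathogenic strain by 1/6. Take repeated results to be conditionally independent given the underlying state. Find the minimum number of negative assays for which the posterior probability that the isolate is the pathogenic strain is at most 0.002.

5

Prior odds = (5/6)/(1/6) = 5.
Likelihood ratio per negative assay = 1/6.
Target odds: 0.002 ÷ 0.998 = 1/499.
Need 5 × (1/6)ⁿ ≤ 1/499, i.e. (1/6)ⁿ ≤ 1/2495.
(1/6)⁴ = 1/1296 is still above 1/2495 but (1/6)⁵ = 1/7776 is at or below it, so n = 5.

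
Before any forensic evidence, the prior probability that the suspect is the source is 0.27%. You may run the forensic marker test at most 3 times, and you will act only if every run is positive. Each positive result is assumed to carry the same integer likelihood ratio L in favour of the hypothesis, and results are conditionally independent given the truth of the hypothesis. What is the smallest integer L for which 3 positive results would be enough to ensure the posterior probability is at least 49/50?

Prior odds = 0.0027/0.9973 = 27/9973.
Target odds = 0.98/0.02 = 49.
Need L³ ≥ 49 ÷ (27/9973) = 488677/27.
26³ = 17576 < 488677/27 ≤ 19683 = 27³, so L = 27.

27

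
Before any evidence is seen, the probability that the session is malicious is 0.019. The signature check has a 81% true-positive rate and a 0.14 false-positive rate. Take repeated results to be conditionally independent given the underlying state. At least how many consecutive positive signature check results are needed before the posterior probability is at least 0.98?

5

Prior odds = 0.019/0.981 = 19/981.
Likelihood ratio of a positive result = 0.81/0.14 = 81/14.
Target posterior odds = 0.98/0.02 = 49.
Require (81/14)ⁿ ≥ 49 ÷ (19/981) = 48069/19.
(81/14)⁴ = 43046721/38416 falls short of 48069/19 but (81/14)⁵ ≈6483.13 reaches it, so n = 5.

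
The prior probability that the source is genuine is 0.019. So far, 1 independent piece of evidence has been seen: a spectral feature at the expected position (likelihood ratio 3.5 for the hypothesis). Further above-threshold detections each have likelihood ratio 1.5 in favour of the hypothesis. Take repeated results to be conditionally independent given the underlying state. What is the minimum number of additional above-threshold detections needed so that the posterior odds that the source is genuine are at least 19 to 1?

Prior odds = 0.019/0.981 = 19/981.
Bayes factor of the evidence already in hand = 3.5.
Odds after that evidence = (19/981) × 3.5 = 133/1962.
Target odds = 19.
Need 1.5ⁿ ≥ 19 ÷ (133/1962) = 1962/7.
1.5¹³ = 1594323/8192 falls short of 1962/7 but 1.5¹⁴ = 4782969/16384 reaches it, so n = 14.

14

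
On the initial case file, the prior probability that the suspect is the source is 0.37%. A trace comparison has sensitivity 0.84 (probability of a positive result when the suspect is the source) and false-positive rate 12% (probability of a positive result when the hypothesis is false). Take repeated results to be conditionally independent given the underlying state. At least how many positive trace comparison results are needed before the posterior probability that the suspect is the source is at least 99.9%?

7

Prior odds = 0.0037/0.9963 = 37/9963.
Likelihood ratio of a positive result = 0.84/0.12 = 7.
Target odds: 0.999 ÷ 0.001 = 999.
Require 7ⁿ ≥ 999 ÷ (37/9963) = 269001.
7⁶ = 117649 falls short of 269001 but 7⁷ = 823543 reaches it, so n = 7.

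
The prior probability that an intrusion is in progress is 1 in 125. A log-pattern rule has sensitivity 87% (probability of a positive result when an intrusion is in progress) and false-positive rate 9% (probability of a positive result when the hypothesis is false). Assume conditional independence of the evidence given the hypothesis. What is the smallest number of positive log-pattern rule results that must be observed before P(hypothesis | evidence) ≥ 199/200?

5

Prior odds = 0.008/0.992 = 1/124.
Likelihood ratio of a positive result = 0.87/0.09 = 29/3.
Target odds: 0.995 ÷ 0.005 = 199.
Require (29/3)ⁿ ≥ 199 ÷ (1/124) = 24676.
(29/3)⁴ = 707281/81 falls short of 24676 but (29/3)⁵ = 20511149/243 reaches it, so n = 5.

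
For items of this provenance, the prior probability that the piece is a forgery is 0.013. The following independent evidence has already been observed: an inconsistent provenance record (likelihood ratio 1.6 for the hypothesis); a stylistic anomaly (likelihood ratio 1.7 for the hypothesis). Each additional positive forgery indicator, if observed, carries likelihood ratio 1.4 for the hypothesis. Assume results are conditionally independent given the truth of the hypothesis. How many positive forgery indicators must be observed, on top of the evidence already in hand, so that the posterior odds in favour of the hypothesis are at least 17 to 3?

Prior odds = 0.013/0.987 = 13/987.
Combined Bayes factor of the evidence already in hand = 1.6 × 1.7 = 2.72.
Odds after that evidence = (13/987) × 2.72 = 884/24675.
Target odds = 17/3.
Need 1.4ⁿ ≥ 17/3 ÷ (884/24675) = 8225/52.
1.4¹⁵ ≈155.568 falls short of 8225/52 but 1.4¹⁶ ≈217.795 reaches it, so n = 16.

16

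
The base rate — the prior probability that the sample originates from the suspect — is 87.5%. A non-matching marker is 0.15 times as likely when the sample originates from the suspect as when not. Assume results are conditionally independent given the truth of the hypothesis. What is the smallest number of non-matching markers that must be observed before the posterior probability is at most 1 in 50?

4

Prior odds = 0.875/0.125 = 7.
Likelihood ratio per non-matching marker = 0.15.
Target odds: 0.02 ÷ 0.98 = 1/49.
Require 0.15ⁿ ≤ 1/49 ÷ 7 = 1/343.
0.15³ = 0.003375 is still above 1/343 but 0.15⁴ = 81/160000 is at or below it, so n = 4.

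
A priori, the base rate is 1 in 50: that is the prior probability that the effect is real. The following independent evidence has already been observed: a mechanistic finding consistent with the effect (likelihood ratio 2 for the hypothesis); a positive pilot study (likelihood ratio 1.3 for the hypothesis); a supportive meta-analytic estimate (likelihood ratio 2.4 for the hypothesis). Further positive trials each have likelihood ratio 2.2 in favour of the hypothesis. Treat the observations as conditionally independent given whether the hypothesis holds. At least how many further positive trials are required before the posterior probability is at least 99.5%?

10

Prior odds = 0.02/0.98 = 1/49.
Combined Bayes factor of the evidence already in hand = 2 × 1.3 × 2.4 = 6.24.
Odds after that evidence = (1/49) × 6.24 = 156/1225.
Target odds = 0.995/0.005 = 199.
Need 2.2ⁿ ≥ 199 ÷ (156/1225) = 243775/156.
2.2⁹ ≈1207.27 falls short of 243775/156 but 2.2¹⁰ ≈2655.99 reaches it, so n = 10.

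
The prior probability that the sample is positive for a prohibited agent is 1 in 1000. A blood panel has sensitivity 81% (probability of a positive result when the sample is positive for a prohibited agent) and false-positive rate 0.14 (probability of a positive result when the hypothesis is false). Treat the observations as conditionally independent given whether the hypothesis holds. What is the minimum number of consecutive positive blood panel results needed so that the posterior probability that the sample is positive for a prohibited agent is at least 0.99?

Prior odds: 0.001 ÷ 0.999 = 1/999.
Likelihood ratio of a positive result = 0.81/0.14 = 81/14.
Target posterior odds = 0.99/0.01 = 99.
Need (1/999) × (81/14)ⁿ ≥ 99, i.e. (81/14)ⁿ ≥ 98901.
(81/14)⁶ ≈37509.6 falls short of 98901 but (81/14)⁷ ≈217020 reaches it, so n = 7.

7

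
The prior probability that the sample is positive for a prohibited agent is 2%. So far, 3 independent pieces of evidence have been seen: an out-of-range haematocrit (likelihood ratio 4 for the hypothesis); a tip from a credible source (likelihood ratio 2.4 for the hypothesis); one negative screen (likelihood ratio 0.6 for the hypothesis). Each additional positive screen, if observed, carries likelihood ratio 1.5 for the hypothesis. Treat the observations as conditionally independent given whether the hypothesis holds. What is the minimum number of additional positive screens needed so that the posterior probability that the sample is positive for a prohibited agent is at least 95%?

Prior odds = 0.02/0.98 = 1/49.
Combined Bayes factor of the evidence already in hand = 4 × 2.4 × 0.6 = 5.76.
Odds after that evidence = (1/49) × 5.76 = 144/1225.
Target odds = 0.95/0.05 = 19.
Need 1.5ⁿ ≥ 19 ÷ (144/1225) = 23275/144.
1.5¹² = 531441/4096 falls short of 23275/144 but 1.5¹³ = 1594323/8192 reaches it, so n = 13.

13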